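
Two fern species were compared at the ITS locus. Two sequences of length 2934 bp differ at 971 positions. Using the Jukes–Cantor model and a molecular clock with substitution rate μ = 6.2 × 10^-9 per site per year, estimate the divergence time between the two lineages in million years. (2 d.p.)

35.21

p = 971/2934 ≈ 0.330948.
d = −(3/4) ln(1 − 4p/3) = −0.75 ln(1 − 0.441264) = −0.75 ln(0.558736)
  = −0.75 × (-0.582078) = 0.436559 substitutions/site.
Under a molecular clock d = 2μt, so t = d/(2μ) = 0.436559 / (2 × 6.2 × 10^-9) = 35.21 million years.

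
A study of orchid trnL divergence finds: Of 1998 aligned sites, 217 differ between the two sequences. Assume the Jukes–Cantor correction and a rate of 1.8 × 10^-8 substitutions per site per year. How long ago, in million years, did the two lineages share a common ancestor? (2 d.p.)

p = 217/1998 ≈ 0.108609.
d = −(3/4) ln(1 − 4p/3) = −0.75 ln(1 − 0.144812) = −0.75 ln(0.855188)
  = −0.75 × (-0.156434) = 0.117326 substitutions/site.
Under a molecular clock d = 2μt, so t = d/(2μ) = 0.117326 / (2 × 1.8 × 10^-8) = 3.26 million years.

3.26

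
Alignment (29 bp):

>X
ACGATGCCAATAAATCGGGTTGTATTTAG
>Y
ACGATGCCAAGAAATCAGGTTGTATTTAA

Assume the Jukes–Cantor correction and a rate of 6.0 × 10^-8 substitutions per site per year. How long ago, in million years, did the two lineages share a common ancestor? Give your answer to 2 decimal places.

0.93

The sequences differ at 3 of 29 sites (11, 17, 29), so p = 3/29 ≈ 0.103448.
d = −(3/4) ln(1 − 4p/3) = −0.75 ln(1 − 0.137931) = −0.75 ln(0.862069)
  = −0.75 × (-0.148420) = 0.111315 substitutions/site.
Under a molecular clock d = 2μt, so t = d/(2μ) = 0.111315 / (2 × 6.0 × 10^-8) = 0.93 million years.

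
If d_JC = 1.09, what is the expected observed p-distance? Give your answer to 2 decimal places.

p = (3/4)(1 − e^(−4d/3)) = 0.75 × (1 − e^(-1.453333)) = 0.75 × (1 − 0.233790) = 0.574658.

0.57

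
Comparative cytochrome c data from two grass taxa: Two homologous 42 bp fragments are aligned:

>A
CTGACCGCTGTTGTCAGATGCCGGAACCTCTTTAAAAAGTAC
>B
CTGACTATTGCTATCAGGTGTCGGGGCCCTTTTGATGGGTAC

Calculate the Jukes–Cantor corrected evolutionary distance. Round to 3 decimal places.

The sequences differ at 15 of 42 sites, so p = 15/42 ≈ 0.357143.
d = −(3/4) ln(1 − 4p/3) = −0.75 ln(1 − 0.476191) = −0.75 ln(0.523809)
  = −0.75 × (-0.646628) = 0.484971 substitutions/site.

0.485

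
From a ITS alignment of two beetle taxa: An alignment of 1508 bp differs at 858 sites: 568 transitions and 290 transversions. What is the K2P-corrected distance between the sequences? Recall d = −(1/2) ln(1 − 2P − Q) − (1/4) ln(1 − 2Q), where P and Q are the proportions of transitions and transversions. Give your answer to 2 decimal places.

P = 568/1508 ≈ 0.376658 and Q = 290/1508 ≈ 0.192308.
Under the Kimura two-parameter model, d = −½ ln(1 − 2P − Q) − ¼ ln(1 − 2Q).
1 − 2P − Q = 0.054376, giving −½ ln(0.054376) = 1.455916.
1 − 2Q = 0.615384, giving −¼ ln(0.615384) = 0.121377.
d = 1.455916 + 0.121377 = 1.577293.

1.58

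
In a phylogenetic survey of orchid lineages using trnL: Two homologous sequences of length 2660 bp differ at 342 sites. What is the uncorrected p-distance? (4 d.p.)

0.1286

p = 342/2660 = 0.128571… ≈ 0.1286 (to 4 d.p.).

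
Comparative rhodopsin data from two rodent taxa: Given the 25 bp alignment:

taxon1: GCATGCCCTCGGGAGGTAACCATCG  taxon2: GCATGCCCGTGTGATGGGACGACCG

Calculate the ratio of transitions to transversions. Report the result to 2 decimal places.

0.60

Transitions are A↔G and C↔T; transversions are all other mismatches.
Transitions: 3. Transversions: 5.
R = 3/5 = 0.60.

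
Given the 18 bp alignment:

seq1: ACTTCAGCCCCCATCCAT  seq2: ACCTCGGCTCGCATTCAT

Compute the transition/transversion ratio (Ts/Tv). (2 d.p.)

4.00

Transitions are A↔G and C↔T; transversions are all other mismatches.
Transitions: 4. Transversions: 1.
R = 4/1 = 4.00.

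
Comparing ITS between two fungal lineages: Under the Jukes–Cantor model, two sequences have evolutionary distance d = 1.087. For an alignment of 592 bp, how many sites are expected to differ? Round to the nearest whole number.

Invert JC69: p = (3/4)(1 − e^(−4d/3)) = 0.75 × (1 − e^(-1.449333)) = 0.75 × (1 − 0.234727) = 0.573955.
Expected differing sites = pL ≈ 0.573955 × 592 = 339.78136 ≈ 340.

340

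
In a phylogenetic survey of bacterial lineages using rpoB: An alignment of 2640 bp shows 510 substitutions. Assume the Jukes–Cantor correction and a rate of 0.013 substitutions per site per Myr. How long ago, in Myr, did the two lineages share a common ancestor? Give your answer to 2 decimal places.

p = 510/2640 ≈ 0.193182.
d = −(3/4) ln(1 − 4p/3) = −0.75 ln(1 − 0.257576) = −0.75 ln(0.742424)
  = −0.75 × (-0.297835) = 0.223376 substitutions/site.
Under a molecular clock d = 2μt, so t = d/(2μ) = 0.223376 / (2 × 0.013) = 8.59 Myr.

8.59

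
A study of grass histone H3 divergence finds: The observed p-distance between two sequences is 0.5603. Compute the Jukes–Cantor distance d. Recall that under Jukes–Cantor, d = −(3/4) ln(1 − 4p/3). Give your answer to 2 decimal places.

d = −(3/4) ln(1 − 4p/3) = −0.75 ln(1 − 0.747067) = −0.75 ln(0.252933)
  = −0.75 × (-1.374631) = 1.030973 substitutions/site.

1.03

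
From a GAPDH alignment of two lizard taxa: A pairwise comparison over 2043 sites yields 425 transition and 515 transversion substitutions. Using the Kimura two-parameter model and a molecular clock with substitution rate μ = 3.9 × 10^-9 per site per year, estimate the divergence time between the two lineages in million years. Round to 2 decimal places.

93.19

P = 425/2043 ≈ 0.208027 and Q = 515/2043 ≈ 0.25208.
Under the Kimura two-parameter model, d = −½ ln(1 − 2P − Q) − ¼ ln(1 − 2Q).
1 − 2P − Q = 0.331866, giving −½ ln(0.331866) = 0.551512.
1 − 2Q = 0.49584, giving −¼ ln(0.49584) = 0.175375.
d = 0.551512 + 0.175375 = 0.726887.
Under a molecular clock d = 2μt, so t = d/(2μ) = 0.726887 / (2 × 3.9 × 10^-9) = 93.19 million years.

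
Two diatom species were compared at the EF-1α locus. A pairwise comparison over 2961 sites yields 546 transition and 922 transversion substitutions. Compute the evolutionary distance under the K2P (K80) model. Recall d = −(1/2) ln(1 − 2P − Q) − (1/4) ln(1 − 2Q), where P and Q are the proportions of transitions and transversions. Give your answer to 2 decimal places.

0.81

P = 546/2961 ≈ 0.184397 and Q = 922/2961 ≈ 0.311381.
Under the Kimura two-parameter model, d = −½ ln(1 − 2P − Q) − ¼ ln(1 − 2Q).
1 − 2P − Q = 0.319825, giving −½ ln(0.319825) = 0.569991.
1 − 2Q = 0.377238, giving −¼ ln(0.377238) = 0.243720.
d = 0.569991 + 0.243720 = 0.813711.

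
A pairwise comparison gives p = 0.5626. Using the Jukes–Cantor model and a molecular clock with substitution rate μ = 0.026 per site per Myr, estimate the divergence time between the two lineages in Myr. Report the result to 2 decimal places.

d = −(3/4) ln(1 − 4p/3) = −0.75 ln(1 − 0.750133) = −0.75 ln(0.249867)
  = −0.75 × (-1.386827) = 1.040120 substitutions/site.
Under a molecular clock d = 2μt, so t = d/(2μ) = 1.040120 / (2 × 0.026) = 20.00 Myr.

20.00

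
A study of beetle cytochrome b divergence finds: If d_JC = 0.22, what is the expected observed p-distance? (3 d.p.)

0.191

p = (3/4)(1 − e^(−4d/3)) = 0.75 × (1 − e^(-0.293333)) = 0.75 × (1 − 0.745774) = 0.190670.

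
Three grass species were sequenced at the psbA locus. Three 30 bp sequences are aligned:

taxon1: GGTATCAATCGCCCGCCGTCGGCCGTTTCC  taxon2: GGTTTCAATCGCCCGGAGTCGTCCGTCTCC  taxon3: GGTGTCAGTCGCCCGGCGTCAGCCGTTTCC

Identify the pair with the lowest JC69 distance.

taxon1–taxon2: 5/30 differ, p = 0.167, d = 0.188.
taxon1–taxon3: 4/30 differ, p = 0.133, d = 0.147.
taxon2–taxon3: 6/30 differ, p = 0.200, d = 0.233.
The smallest distance is between taxon1 and taxon3.

taxon1 and taxon3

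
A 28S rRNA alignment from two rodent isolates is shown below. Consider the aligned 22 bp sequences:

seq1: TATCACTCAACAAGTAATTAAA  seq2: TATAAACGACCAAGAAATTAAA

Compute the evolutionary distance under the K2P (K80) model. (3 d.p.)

0.343

Of 22 sites, 1 differences are transitions and 5 are transversions, so P = 1/22 ≈ 0.045455 and Q = 5/22 ≈ 0.227273.
Under the Kimura two-parameter model, d = −½ ln(1 − 2P − Q) − ¼ ln(1 − 2Q).
1 − 2P − Q = 0.681817, giving −½ ln(0.681817) = 0.191497.
1 − 2Q = 0.545454, giving −¼ ln(0.545454) = 0.151534.
d = 0.191497 + 0.151534 = 0.343031.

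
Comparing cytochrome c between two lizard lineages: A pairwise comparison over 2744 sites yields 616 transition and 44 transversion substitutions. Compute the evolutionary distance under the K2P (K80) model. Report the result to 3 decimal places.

0.321

P = 616/2744 ≈ 0.22449 and Q = 44/2744 ≈ 0.016035.
Under the Kimura two-parameter model, d = −½ ln(1 − 2P − Q) − ¼ ln(1 − 2Q).
1 − 2P − Q = 0.534985, giving −½ ln(0.534985) = 0.312758.
1 − 2Q = 0.96793, giving −¼ ln(0.96793) = 0.008149.
d = 0.312758 + 0.008149 = 0.320907.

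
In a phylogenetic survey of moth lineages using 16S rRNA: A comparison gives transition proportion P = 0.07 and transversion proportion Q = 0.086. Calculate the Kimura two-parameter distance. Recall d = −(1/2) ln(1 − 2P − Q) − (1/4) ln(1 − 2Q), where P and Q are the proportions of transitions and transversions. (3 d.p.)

0.175

Under the Kimura two-parameter model, d = −½ ln(1 − 2P − Q) − ¼ ln(1 − 2Q).
1 − 2P − Q = 0.774, giving −½ ln(0.774) = 0.128092.
1 − 2Q = 0.828, giving −¼ ln(0.828) = 0.047186.
d = 0.128092 + 0.047186 = 0.175278.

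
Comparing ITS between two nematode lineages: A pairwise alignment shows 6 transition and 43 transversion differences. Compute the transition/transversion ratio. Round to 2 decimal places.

R = 6/43 = 0.139534… ≈ 0.14 (to 2 d.p.).

0.14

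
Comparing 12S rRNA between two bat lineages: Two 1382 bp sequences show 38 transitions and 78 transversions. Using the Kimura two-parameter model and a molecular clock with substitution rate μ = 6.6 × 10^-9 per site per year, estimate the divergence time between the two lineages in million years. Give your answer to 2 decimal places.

6.74

P = 38/1382 ≈ 0.027496 and Q = 78/1382 ≈ 0.05644.
Under the Kimura two-parameter model, d = −½ ln(1 − 2P − Q) − ¼ ln(1 − 2Q).
1 − 2P − Q = 0.888568, giving −½ ln(0.888568) = 0.059072.
1 − 2Q = 0.88712, giving −¼ ln(0.88712) = 0.029944.
d = 0.059072 + 0.029944 = 0.089016.
Under a molecular clock d = 2μt, so t = d/(2μ) = 0.089016 / (2 × 6.6 × 10^-9) = 6.74 million years.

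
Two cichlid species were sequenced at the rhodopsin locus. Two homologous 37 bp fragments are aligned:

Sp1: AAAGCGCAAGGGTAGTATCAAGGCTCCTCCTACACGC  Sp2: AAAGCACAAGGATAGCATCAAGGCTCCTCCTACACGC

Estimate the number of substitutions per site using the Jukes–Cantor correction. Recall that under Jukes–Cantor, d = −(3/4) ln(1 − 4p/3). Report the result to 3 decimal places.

0.086

The sequences differ at 3 of 37 sites (6, 12, 16), so p = 3/37 ≈ 0.081081.
d = −(3/4) ln(1 − 4p/3) = −0.75 ln(1 − 0.108108) = −0.75 ln(0.891892)
  = −0.75 × (-0.114410) = 0.085808 substitutions/site.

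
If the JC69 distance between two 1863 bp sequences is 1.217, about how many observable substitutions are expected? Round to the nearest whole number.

1121

Invert JC69: p = (3/4)(1 − e^(−4d/3)) = 0.75 × (1 − e^(-1.622667)) = 0.75 × (1 − 0.197372) = 0.601971.
Expected differing sites = pL ≈ 0.601971 × 1863 = 1121.471973 ≈ 1121.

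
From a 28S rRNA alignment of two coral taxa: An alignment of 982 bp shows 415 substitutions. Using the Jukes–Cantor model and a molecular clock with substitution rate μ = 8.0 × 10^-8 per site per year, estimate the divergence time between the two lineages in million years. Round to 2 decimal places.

p = 415/982 ≈ 0.422607.
d = −(3/4) ln(1 − 4p/3) = −0.75 ln(1 − 0.563476) = −0.75 ln(0.436524)
  = −0.75 × (-0.828912) = 0.621684 substitutions/site.
Under a molecular clock d = 2μt, so t = d/(2μ) = 0.621684 / (2 × 8.0 × 10^-8) = 3.89 million years.

3.89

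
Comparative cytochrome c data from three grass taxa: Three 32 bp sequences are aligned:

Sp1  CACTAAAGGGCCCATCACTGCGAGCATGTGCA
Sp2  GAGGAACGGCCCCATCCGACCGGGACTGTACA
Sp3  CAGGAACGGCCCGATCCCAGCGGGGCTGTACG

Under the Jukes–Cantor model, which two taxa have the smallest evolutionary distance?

Sp2 and Sp3

Sp1–Sp2: 13/32 differ, p = 0.406, d = 0.585.
Sp1–Sp3: 12/32 differ, p = 0.375, d = 0.520.
Sp2–Sp3: 6/32 differ, p = 0.188, d = 0.216.
The smallest distance is between Sp2 and Sp3.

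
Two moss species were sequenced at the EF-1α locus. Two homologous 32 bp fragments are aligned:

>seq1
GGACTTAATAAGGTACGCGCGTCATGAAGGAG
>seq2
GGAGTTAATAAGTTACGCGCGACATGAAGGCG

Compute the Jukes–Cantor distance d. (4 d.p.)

The sequences differ at 4 of 32 sites (4, 13, 22, 31), so p = 4/32 = 0.125.
d = −(3/4) ln(1 − 4p/3) = −0.75 ln(1 − 0.166667) = −0.75 ln(0.833333)
  = −0.75 × (-0.182322) = 0.136742 substitutions/site.

0.1367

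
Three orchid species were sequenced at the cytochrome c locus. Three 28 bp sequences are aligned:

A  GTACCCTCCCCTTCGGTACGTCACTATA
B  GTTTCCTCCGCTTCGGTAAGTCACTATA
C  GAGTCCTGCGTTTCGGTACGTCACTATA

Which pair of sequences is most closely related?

A–B: 4/28 differ, p = 0.143, d = 0.158.
A–C: 6/28 differ, p = 0.214, d = 0.252.
B–C: 5/28 differ, p = 0.179, d = 0.204.
The smallest distance is between A and B.

A and B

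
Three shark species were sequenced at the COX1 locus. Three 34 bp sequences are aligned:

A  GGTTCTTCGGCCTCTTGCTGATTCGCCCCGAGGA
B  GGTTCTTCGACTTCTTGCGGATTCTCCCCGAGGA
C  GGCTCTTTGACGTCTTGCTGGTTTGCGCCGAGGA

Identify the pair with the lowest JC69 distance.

A and B

A–B: 4/34 differ, p = 0.118, d = 0.128.
A–C: 7/34 differ, p = 0.206, d = 0.241.
B–C: 8/34 differ, p = 0.235, d = 0.282.
The smallest distance is between A and B.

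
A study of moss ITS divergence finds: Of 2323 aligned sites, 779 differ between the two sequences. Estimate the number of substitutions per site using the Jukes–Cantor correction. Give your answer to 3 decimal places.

p = 779/2323 ≈ 0.335342.
d = −(3/4) ln(1 − 4p/3) = −0.75 ln(1 − 0.447123) = −0.75 ln(0.552877)
  = −0.75 × (-0.592620) = 0.444465 substitutions/site.

0.444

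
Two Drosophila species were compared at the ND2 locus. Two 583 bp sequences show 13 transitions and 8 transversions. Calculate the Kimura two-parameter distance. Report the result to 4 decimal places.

0.0370

P = 13/583 ≈ 0.022298 and Q = 8/583 ≈ 0.013722.
Under the Kimura two-parameter model, d = −½ ln(1 − 2P − Q) − ¼ ln(1 − 2Q).
1 − 2P − Q = 0.941682, giving −½ ln(0.941682) = 0.030044.
1 − 2Q = 0.972556, giving −¼ ln(0.972556) = 0.006957.
d = 0.030044 + 0.006957 = 0.037001.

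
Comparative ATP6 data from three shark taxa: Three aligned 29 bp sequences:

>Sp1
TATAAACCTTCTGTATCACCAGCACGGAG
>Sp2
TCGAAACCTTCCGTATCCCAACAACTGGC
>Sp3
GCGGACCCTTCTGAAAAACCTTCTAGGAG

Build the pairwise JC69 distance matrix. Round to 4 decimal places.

Sp1–Sp2: 10/29 sites differ → p ≈ 0.344828, d = −0.75 ln(1 − 0.459771) = 0.461822 ≈ 0.4618.
Sp1–Sp3: 12/29 sites differ → p ≈ 0.413793, d = −0.75 ln(1 − 0.551724) = 0.601760 ≈ 0.6018.
Sp2–Sp3: 17/29 sites differ → p ≈ 0.586207, d = −0.75 ln(1 − 0.781609) = 1.141101 ≈ 1.1411.

d(Sp1,Sp2) = 0.4618, d(Sp1,Sp3) = 0.6018, d(Sp2,Sp3) = 1.1411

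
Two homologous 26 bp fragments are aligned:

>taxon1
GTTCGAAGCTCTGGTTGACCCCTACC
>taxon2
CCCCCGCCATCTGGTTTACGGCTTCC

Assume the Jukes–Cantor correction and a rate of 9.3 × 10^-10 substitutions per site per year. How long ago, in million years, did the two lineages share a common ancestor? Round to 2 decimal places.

The sequences differ at 12 of 26 sites, so p = 12/26 ≈ 0.461538.
d = −(3/4) ln(1 − 4p/3) = −0.75 ln(1 − 0.615384) = −0.75 ln(0.384616)
  = −0.75 × (-0.955510) = 0.716633 substitutions/site.
Under a molecular clock d = 2μt, so t = d/(2μ) = 0.716633 / (2 × 9.3 × 10^-10) = 385.29 million years.

385.29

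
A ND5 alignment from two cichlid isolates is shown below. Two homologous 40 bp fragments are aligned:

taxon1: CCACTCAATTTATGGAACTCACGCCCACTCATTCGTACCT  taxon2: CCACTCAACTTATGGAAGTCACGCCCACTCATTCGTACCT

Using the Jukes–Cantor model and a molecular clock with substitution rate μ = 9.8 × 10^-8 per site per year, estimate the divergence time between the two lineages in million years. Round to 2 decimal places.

The sequences differ at 2 of 40 sites (9, 18), so p = 2/40 = 0.05.
d = −(3/4) ln(1 − 4p/3) = −0.75 ln(1 − 0.066667) = −0.75 ln(0.933333)
  = −0.75 × (-0.068993) = 0.051745 substitutions/site.
Under a molecular clock d = 2μt, so t = d/(2μ) = 0.051745 / (2 × 9.8 × 10^-8) = 0.26 million years.

0.26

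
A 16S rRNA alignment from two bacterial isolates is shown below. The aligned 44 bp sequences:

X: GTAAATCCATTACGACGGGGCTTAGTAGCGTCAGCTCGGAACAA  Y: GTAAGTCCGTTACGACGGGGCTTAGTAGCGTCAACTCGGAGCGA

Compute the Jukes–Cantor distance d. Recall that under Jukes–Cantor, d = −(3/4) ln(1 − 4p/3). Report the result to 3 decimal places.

The sequences differ at 5 of 44 sites (5, 9, 34, 41, 43), so p = 5/44 ≈ 0.113636.
d = −(3/4) ln(1 − 4p/3) = −0.75 ln(1 − 0.151515) = −0.75 ln(0.848485)
  = −0.75 × (-0.164303) = 0.123227 substitutions/site.

0.123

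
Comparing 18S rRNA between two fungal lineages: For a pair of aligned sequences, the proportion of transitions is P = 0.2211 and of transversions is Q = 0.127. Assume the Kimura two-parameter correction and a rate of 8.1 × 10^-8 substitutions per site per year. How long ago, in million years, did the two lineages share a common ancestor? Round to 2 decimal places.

3.05

Under the Kimura two-parameter model, d = −½ ln(1 − 2P − Q) − ¼ ln(1 − 2Q).
1 − 2P − Q = 0.4308, giving −½ ln(0.4308) = 0.421056.
1 − 2Q = 0.746, giving −¼ ln(0.746) = 0.073257.
d = 0.421056 + 0.073257 = 0.494313.
Under a molecular clock d = 2μt, so t = d/(2μ) = 0.494313 / (2 × 8.1 × 10^-8) = 3.05 million years.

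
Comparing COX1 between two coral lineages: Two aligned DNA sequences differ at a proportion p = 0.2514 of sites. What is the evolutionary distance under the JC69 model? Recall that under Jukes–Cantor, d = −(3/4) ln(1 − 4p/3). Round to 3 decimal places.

d = −(3/4) ln(1 − 4p/3) = −0.75 ln(1 − 0.3352) = −0.75 ln(0.6648)
  = −0.75 × (-0.408269) = 0.306202 substitutions/site.

0.306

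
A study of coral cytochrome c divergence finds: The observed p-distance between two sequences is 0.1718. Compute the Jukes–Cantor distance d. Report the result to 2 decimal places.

0.20

d = −(3/4) ln(1 − 4p/3) = −0.75 ln(1 − 0.229067) = −0.75 ln(0.770933)
  = −0.75 × (-0.260154) = 0.195116 substitutions/site.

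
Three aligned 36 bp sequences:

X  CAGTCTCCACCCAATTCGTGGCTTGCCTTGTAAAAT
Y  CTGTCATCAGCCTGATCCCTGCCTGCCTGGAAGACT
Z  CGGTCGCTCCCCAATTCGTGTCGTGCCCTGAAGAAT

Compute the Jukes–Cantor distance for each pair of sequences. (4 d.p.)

X–Y: 15/36 sites differ → p ≈ 0.416667, d = −0.75 ln(1 − 0.555556) = 0.608198 ≈ 0.6082.
X–Z: 9/36 sites differ → p = 0.25, d = −0.75 ln(1 − 0.333333) = 0.304098 ≈ 0.3041.
Y–Z: 17/36 sites differ → p ≈ 0.472222, d = −0.75 ln(1 − 0.629629) = 0.744938 ≈ 0.7449.

d(X,Y) = 0.6082, d(X,Z) = 0.3041, d(Y,Z) = 0.7449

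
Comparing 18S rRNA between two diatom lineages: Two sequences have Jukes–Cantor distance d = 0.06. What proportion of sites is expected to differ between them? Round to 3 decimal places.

0.058

p = (3/4)(1 − e^(−4d/3)) = 0.75 × (1 − e^(-0.08)) = 0.75 × (1 − 0.923116) = 0.057663.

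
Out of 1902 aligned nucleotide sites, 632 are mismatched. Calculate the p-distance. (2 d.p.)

p = 632/1902 = 0.332281… ≈ 0.33 (to 2 d.p.).

0.33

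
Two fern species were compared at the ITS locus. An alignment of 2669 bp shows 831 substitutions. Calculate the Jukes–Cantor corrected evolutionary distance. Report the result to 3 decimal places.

0.402

p = 831/2669 ≈ 0.311353.
d = −(3/4) ln(1 − 4p/3) = −0.75 ln(1 − 0.415137) = −0.75 ln(0.584863)
  = −0.75 × (-0.536378) = 0.402284 substitutions/site.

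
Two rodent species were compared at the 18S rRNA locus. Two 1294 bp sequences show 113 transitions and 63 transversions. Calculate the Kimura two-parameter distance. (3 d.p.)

0.152

P = 113/1294 ≈ 0.087326 and Q = 63/1294 ≈ 0.048686.
Under the Kimura two-parameter model, d = −½ ln(1 − 2P − Q) − ¼ ln(1 − 2Q).
1 − 2P − Q = 0.776662, giving −½ ln(0.776662) = 0.126375.
1 − 2Q = 0.902628, giving −¼ ln(0.902628) = 0.025611.
d = 0.126375 + 0.025611 = 0.151986.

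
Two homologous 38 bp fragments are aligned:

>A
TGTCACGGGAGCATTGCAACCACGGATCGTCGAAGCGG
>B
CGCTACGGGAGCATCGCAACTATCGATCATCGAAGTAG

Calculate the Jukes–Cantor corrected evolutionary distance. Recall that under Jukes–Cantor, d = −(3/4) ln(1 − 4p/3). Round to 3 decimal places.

The sequences differ at 10 of 38 sites (1, 3, 4, 15, 21, 23, 24, 29, 36, 37), so p = 10/38 ≈ 0.263158.
d = −(3/4) ln(1 − 4p/3) = −0.75 ln(1 − 0.350877) = −0.75 ln(0.649123)
  = −0.75 × (-0.432133) = 0.324100 substitutions/site.

0.324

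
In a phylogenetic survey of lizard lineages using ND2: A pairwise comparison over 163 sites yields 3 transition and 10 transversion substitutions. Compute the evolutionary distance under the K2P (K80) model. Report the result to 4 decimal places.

0.0844

P = 3/163 ≈ 0.018405 and Q = 10/163 ≈ 0.06135.
Under the Kimura two-parameter model, d = −½ ln(1 − 2P − Q) − ¼ ln(1 − 2Q).
1 − 2P − Q = 0.90184, giving −½ ln(0.90184) = 0.051659.
1 − 2Q = 0.8773, giving −¼ ln(0.8773) = 0.032727.
d = 0.051659 + 0.032727 = 0.084386.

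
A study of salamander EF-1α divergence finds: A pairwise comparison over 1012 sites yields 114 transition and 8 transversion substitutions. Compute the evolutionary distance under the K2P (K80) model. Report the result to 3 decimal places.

0.137

P = 114/1012 ≈ 0.112648 and Q = 8/1012 ≈ 0.007905.
Under the Kimura two-parameter model, d = −½ ln(1 − 2P − Q) − ¼ ln(1 − 2Q).
1 − 2P − Q = 0.766799, giving −½ ln(0.766799) = 0.132765.
1 − 2Q = 0.98419, giving −¼ ln(0.98419) = 0.003984.
d = 0.132765 + 0.003984 = 0.136749.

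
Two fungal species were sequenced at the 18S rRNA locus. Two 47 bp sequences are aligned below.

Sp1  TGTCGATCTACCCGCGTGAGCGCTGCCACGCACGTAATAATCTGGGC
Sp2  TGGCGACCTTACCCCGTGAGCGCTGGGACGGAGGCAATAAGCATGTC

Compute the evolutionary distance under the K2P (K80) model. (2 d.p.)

0.39

Of 47 sites, 2 differences are transitions and 12 are transversions, so P = 2/47 ≈ 0.042553 and Q = 12/47 ≈ 0.255319.
Under the Kimura two-parameter model, d = −½ ln(1 − 2P − Q) − ¼ ln(1 − 2Q).
1 − 2P − Q = 0.659575, giving −½ ln(0.659575) = 0.208080.
1 − 2Q = 0.489362, giving −¼ ln(0.489362) = 0.178663.
d = 0.208080 + 0.178663 = 0.386743.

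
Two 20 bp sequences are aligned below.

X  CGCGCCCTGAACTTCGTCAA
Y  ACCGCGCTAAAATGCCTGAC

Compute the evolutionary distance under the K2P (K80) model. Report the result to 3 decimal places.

0.749

Of 20 sites, 1 differences are transitions and 8 are transversions, so P = 1/20 = 0.05 and Q = 8/20 = 0.4.
Under the Kimura two-parameter model, d = −½ ln(1 − 2P − Q) − ¼ ln(1 − 2Q).
1 − 2P − Q = 0.5, giving −½ ln(0.5) = 0.346574.
1 − 2Q = 0.2, giving −¼ ln(0.2) = 0.402359.
d = 0.346574 + 0.402359 = 0.748933.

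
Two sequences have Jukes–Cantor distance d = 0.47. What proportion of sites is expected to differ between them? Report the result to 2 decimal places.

0.35

p = (3/4)(1 − e^(−4d/3)) = 0.75 × (1 − e^(-0.626667)) = 0.75 × (1 − 0.534370) = 0.349223.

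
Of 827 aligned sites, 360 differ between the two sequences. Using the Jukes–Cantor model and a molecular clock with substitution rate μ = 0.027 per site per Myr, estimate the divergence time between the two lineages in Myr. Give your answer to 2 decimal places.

p = 360/827 ≈ 0.435308.
d = −(3/4) ln(1 − 4p/3) = −0.75 ln(1 − 0.580411) = −0.75 ln(0.419589)
  = −0.75 × (-0.868480) = 0.651360 substitutions/site.
Under a molecular clock d = 2μt, so t = d/(2μ) = 0.651360 / (2 × 0.027) = 12.06 Myr.

12.06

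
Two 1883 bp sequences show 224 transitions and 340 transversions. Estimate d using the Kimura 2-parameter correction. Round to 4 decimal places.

P = 224/1883 ≈ 0.118959 and Q = 340/1883 ≈ 0.180563.
Under the Kimura two-parameter model, d = −½ ln(1 − 2P − Q) − ¼ ln(1 − 2Q).
1 − 2P − Q = 0.581519, giving −½ ln(0.581519) = 0.271056.
1 − 2Q = 0.638874, giving −¼ ln(0.638874) = 0.112012.
d = 0.271056 + 0.112012 = 0.383068.

0.3831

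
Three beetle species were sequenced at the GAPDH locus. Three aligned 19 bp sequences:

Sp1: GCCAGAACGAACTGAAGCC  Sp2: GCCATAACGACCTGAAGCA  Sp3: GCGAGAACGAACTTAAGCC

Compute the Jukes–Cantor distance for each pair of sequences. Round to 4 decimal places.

d(Sp1,Sp2) = 0.1773, d(Sp1,Sp3) = 0.1134, d(Sp2,Sp3) = 0.3241

Sp1–Sp2: 3/19 sites differ → p ≈ 0.157895, d = −0.75 ln(1 − 0.210527) = 0.177292 ≈ 0.1773.
Sp1–Sp3: 2/19 sites differ → p ≈ 0.105263, d = −0.75 ln(1 − 0.140351) = 0.113423 ≈ 0.1134.
Sp2–Sp3: 5/19 sites differ → p ≈ 0.263158, d = −0.75 ln(1 − 0.350877) = 0.324100 ≈ 0.3241.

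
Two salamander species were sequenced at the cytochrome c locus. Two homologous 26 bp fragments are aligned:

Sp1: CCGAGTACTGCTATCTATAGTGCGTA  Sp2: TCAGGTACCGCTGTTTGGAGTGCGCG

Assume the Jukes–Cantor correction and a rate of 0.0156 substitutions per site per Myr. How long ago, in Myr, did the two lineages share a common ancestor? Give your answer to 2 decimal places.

The sequences differ at 10 of 26 sites (1, 3, 4, 9, 13, 15, 17, 18, 25, 26), so p = 10/26 ≈ 0.384615.
d = −(3/4) ln(1 − 4p/3) = −0.75 ln(1 − 0.51282) = −0.75 ln(0.48718)
  = −0.75 × (-0.719122) = 0.539342 substitutions/site.
Under a molecular clock d = 2μt, so t = d/(2μ) = 0.539342 / (2 × 0.0156) = 17.29 Myr.

17.29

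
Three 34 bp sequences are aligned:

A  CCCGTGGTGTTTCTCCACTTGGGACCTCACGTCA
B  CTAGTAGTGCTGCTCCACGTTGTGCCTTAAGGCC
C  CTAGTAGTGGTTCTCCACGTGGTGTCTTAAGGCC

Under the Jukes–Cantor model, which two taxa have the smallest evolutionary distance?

A–B: 13/34 differ, p = 0.382, d = 0.535.
A–C: 12/34 differ, p = 0.353, d = 0.477.
B–C: 4/34 differ, p = 0.118, d = 0.128.
The smallest distance is between B and C.

B and C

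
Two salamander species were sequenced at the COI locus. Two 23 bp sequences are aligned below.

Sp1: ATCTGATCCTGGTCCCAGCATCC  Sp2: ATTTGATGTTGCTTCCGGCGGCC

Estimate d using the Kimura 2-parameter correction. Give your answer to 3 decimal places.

Of 23 sites, 5 differences are transitions and 3 are transversions, so P = 5/23 ≈ 0.217391 and Q = 3/23 ≈ 0.130435.
Under the Kimura two-parameter model, d = −½ ln(1 − 2P − Q) − ¼ ln(1 − 2Q).
1 − 2P − Q = 0.434783, giving −½ ln(0.434783) = 0.416454.
1 − 2Q = 0.73913, giving −¼ ln(0.73913) = 0.075570.
d = 0.416454 + 0.075570 = 0.492024.

0.492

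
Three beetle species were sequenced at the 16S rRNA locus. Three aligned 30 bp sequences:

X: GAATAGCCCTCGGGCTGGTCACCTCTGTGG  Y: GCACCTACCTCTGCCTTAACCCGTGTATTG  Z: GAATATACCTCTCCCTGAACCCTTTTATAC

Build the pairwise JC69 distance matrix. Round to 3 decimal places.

X–Y: 15/30 sites differ → p = 0.5, d = −0.75 ln(1 − 0.666667) = 0.823960 ≈ 0.824.
X–Z: 13/30 sites differ → p ≈ 0.433333, d = −0.75 ln(1 − 0.577777) = 0.646666 ≈ 0.647.
Y–Z: 9/30 sites differ → p = 0.3, d = −0.75 ln(1 − 0.4) = 0.383119 ≈ 0.383.

d(X,Y) = 0.824, d(X,Z) = 0.647, d(Y,Z) = 0.383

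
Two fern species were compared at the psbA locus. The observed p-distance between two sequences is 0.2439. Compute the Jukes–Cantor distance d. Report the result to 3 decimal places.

0.295

d = −(3/4) ln(1 − 4p/3) = −0.75 ln(1 − 0.3252) = −0.75 ln(0.6748)
  = −0.75 × (-0.393339) = 0.295004 substitutions/site.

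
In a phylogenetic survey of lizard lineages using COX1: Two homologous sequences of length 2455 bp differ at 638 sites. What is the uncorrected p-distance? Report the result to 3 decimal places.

p = 638/2455 = 0.259877… ≈ 0.260 (to 3 d.p.).

0.260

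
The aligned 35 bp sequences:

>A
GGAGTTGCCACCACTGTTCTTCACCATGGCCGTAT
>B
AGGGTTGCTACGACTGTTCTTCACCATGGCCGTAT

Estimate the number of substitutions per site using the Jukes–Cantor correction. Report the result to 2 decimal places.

0.12

The sequences differ at 4 of 35 sites (1, 3, 9, 12), so p = 4/35 ≈ 0.114286.
d = −(3/4) ln(1 − 4p/3) = −0.75 ln(1 − 0.152381) = −0.75 ln(0.847619)
  = −0.75 × (-0.165324) = 0.123993 substitutions/site.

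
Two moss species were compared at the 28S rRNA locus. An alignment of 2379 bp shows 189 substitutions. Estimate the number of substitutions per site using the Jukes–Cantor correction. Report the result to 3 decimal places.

0.084

p = 189/2379 ≈ 0.079445.
d = −(3/4) ln(1 − 4p/3) = −0.75 ln(1 − 0.105927) = −0.75 ln(0.894073)
  = −0.75 × (-0.111968) = 0.083976 substitutions/site.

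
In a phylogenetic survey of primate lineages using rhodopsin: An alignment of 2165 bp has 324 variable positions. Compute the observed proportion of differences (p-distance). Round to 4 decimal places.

0.1497

p = 324/2165 = 0.149653… ≈ 0.1497 (to 4 d.p.).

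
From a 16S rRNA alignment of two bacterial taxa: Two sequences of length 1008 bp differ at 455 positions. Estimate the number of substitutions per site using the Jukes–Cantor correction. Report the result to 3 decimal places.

0.691

p = 455/1008 ≈ 0.451389.
d = −(3/4) ln(1 − 4p/3) = −0.75 ln(1 − 0.601852) = −0.75 ln(0.398148)
  = −0.75 × (-0.920931) = 0.690698 substitutions/site.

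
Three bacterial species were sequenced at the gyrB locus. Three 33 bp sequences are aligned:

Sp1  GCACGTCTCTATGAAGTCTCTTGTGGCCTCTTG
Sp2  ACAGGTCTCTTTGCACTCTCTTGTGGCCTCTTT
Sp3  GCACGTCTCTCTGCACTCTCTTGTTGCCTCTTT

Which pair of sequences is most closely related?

Sp1–Sp2: 6/33 differ, p = 0.182, d = 0.208.
Sp1–Sp3: 5/33 differ, p = 0.152, d = 0.169.
Sp2–Sp3: 4/33 differ, p = 0.121, d = 0.132.
The smallest distance is between Sp2 and Sp3.

Sp2 and Sp3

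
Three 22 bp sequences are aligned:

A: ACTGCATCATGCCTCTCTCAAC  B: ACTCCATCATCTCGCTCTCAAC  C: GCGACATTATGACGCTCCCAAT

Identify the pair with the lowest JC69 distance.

A and B

A–B: 4/22 differ, p = 0.182, d = 0.208.
A–C: 8/22 differ, p = 0.364, d = 0.497.
B–C: 8/22 differ, p = 0.364, d = 0.497.
The smallest distance is between A and B.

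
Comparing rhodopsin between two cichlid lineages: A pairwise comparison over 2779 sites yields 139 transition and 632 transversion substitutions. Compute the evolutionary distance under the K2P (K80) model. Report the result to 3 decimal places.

0.350

P = 139/2779 ≈ 0.050018 and Q = 632/2779 ≈ 0.22742.
Under the Kimura two-parameter model, d = −½ ln(1 − 2P − Q) − ¼ ln(1 − 2Q).
1 − 2P − Q = 0.672544, giving −½ ln(0.672544) = 0.198344.
1 − 2Q = 0.54516, giving −¼ ln(0.54516) = 0.151669.
d = 0.198344 + 0.151669 = 0.350013.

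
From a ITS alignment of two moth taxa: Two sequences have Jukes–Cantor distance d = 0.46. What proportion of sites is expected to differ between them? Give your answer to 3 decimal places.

0.344

p = (3/4)(1 − e^(−4d/3)) = 0.75 × (1 − e^(-0.613333)) = 0.75 × (1 − 0.541543) = 0.343843.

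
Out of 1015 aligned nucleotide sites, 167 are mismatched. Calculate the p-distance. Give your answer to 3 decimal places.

0.165

p = 167/1015 = 0.164532… ≈ 0.165 (to 3 d.p.).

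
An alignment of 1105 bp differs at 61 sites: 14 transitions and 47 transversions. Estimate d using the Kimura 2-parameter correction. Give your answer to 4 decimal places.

P = 14/1105 ≈ 0.01267 and Q = 47/1105 ≈ 0.042534.
Under the Kimura two-parameter model, d = −½ ln(1 − 2P − Q) − ¼ ln(1 − 2Q).
1 − 2P − Q = 0.932126, giving −½ ln(0.932126) = 0.035144.
1 − 2Q = 0.914932, giving −¼ ln(0.914932) = 0.022226.
d = 0.035144 + 0.022226 = 0.057370.

0.0574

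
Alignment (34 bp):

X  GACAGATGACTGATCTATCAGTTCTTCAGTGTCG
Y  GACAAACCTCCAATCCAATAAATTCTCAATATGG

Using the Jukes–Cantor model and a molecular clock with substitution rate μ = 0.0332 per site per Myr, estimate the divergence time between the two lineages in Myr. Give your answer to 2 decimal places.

11.15

The sequences differ at 16 of 34 sites, so p = 16/34 ≈ 0.470588.
d = −(3/4) ln(1 − 4p/3) = −0.75 ln(1 − 0.627451) = −0.75 ln(0.372549)
  = −0.75 × (-0.987387) = 0.740540 substitutions/site.
Under a molecular clock d = 2μt, so t = d/(2μ) = 0.740540 / (2 × 0.0332) = 11.15 Myr.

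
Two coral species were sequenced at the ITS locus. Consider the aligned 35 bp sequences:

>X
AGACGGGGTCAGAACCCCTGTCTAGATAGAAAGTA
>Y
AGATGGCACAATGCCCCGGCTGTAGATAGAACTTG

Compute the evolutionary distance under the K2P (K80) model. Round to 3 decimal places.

0.635

Of 35 sites, 5 differences are transitions and 10 are transversions, so P = 5/35 ≈ 0.142857 and Q = 10/35 ≈ 0.285714.
Under the Kimura two-parameter model, d = −½ ln(1 − 2P − Q) − ¼ ln(1 − 2Q).
1 − 2P − Q = 0.428572, giving −½ ln(0.428572) = 0.423648.
1 − 2Q = 0.428572, giving −¼ ln(0.428572) = 0.211824.
d = 0.423648 + 0.211824 = 0.635472.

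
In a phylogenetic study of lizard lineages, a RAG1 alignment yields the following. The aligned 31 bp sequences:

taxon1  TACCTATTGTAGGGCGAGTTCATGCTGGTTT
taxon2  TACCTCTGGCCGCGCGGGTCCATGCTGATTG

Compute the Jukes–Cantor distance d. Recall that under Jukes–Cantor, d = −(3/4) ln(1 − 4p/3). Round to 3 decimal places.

0.367

The sequences differ at 9 of 31 sites (6, 8, 10, 11, 13, 17, 20, 28, 31), so p = 9/31 ≈ 0.290323.
d = −(3/4) ln(1 − 4p/3) = −0.75 ln(1 − 0.387097) = −0.75 ln(0.612903)
  = −0.75 × (-0.489549) = 0.367162 substitutions/site.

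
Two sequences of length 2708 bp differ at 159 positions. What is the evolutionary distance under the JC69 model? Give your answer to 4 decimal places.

p = 159/2708 ≈ 0.058715.
d = −(3/4) ln(1 − 4p/3) = −0.75 ln(1 − 0.078287) = −0.75 ln(0.921713)
  = −0.75 × (-0.081521) = 0.061141 substitutions/site.

0.0611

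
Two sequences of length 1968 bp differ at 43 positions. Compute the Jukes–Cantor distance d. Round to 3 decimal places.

p = 43/1968 ≈ 0.02185.
d = −(3/4) ln(1 − 4p/3) = −0.75 ln(1 − 0.029133) = −0.75 ln(0.970867)
  = −0.75 × (-0.029566) = 0.022175 substitutions/site.

0.022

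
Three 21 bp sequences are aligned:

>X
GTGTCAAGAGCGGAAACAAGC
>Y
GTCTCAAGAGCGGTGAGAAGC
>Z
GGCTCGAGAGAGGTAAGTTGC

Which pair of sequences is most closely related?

X–Y: 4/21 differ, p = 0.190, d = 0.220.
X–Z: 8/21 differ, p = 0.381, d = 0.532.
Y–Z: 6/21 differ, p = 0.286, d = 0.360.
The smallest distance is between X and Y.

X and Y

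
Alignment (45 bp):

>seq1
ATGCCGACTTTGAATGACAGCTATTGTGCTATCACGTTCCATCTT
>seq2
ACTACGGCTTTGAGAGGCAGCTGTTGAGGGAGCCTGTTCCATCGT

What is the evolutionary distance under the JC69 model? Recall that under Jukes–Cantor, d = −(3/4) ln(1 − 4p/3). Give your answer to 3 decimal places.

0.441

The sequences differ at 15 of 45 sites, so p = 15/45 ≈ 0.333333.
d = −(3/4) ln(1 − 4p/3) = −0.75 ln(1 − 0.444444) = −0.75 ln(0.555556)
  = −0.75 × (-0.587786) = 0.440840 substitutions/site.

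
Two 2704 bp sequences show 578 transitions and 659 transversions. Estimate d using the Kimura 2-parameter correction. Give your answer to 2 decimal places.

P = 578/2704 ≈ 0.213757 and Q = 659/2704 ≈ 0.243713.
Under the Kimura two-parameter model, d = −½ ln(1 − 2P − Q) − ¼ ln(1 − 2Q).
1 − 2P − Q = 0.328773, giving −½ ln(0.328773) = 0.556194.
1 − 2Q = 0.512574, giving −¼ ln(0.512574) = 0.167078.
d = 0.556194 + 0.167078 = 0.723272.

0.72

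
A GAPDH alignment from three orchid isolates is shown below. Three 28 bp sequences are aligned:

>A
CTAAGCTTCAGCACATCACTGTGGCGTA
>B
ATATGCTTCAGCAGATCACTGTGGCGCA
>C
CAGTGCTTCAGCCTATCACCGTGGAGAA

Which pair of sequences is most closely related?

A–B: 4/28 differ, p = 0.143, d = 0.158.
A–C: 8/28 differ, p = 0.286, d = 0.360.
B–C: 8/28 differ, p = 0.286, d = 0.360.
The smallest distance is between A and B.

A and B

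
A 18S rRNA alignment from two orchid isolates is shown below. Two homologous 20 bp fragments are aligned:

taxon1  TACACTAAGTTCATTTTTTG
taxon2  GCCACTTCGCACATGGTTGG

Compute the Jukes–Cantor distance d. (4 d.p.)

0.6872

The sequences differ at 9 of 20 sites (1, 2, 7, 8, 10, 11, 15, 16, 19), so p = 9/20 = 0.45.
d = −(3/4) ln(1 − 4p/3) = −0.75 ln(1 − 0.6) = −0.75 ln(0.4)
  = −0.75 × (-0.916291) = 0.687218 substitutions/site.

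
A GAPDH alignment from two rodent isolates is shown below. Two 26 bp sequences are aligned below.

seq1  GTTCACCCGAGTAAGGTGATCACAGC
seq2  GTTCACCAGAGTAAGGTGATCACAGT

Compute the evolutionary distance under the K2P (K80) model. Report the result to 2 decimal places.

Of 26 sites, 1 differences are transitions and 1 are transversions, so P = 1/26 ≈ 0.038462 and Q = 1/26 ≈ 0.038462.
Under the Kimura two-parameter model, d = −½ ln(1 − 2P − Q) − ¼ ln(1 − 2Q).
1 − 2P − Q = 0.884614, giving −½ ln(0.884614) = 0.061302.
1 − 2Q = 0.923076, giving −¼ ln(0.923076) = 0.020011.
d = 0.061302 + 0.020011 = 0.081313.

0.08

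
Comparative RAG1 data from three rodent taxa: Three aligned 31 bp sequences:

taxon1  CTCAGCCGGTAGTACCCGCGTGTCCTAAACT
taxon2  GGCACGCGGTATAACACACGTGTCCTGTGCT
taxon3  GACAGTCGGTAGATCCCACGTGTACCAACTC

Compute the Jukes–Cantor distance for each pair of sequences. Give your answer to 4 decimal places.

d(taxon1,taxon2) = 0.4806, d(taxon1,taxon3) = 0.4806, d(taxon2,taxon3) = 0.6143

taxon1–taxon2: 11/31 sites differ → p ≈ 0.354839, d = −0.75 ln(1 − 0.473119) = 0.480585 ≈ 0.4806.
taxon1–taxon3: 11/31 sites differ → p ≈ 0.354839, d = −0.75 ln(1 − 0.473119) = 0.480585 ≈ 0.4806.
taxon2–taxon3: 13/31 sites differ → p ≈ 0.419355, d = −0.75 ln(1 − 0.55914) = 0.614271 ≈ 0.6143.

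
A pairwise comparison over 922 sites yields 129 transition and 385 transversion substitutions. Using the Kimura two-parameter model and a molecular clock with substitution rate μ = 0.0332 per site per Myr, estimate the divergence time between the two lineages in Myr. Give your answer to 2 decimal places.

15.79

P = 129/922 ≈ 0.139913 and Q = 385/922 ≈ 0.41757.
Under the Kimura two-parameter model, d = −½ ln(1 − 2P − Q) − ¼ ln(1 − 2Q).
1 − 2P − Q = 0.302604, giving −½ ln(0.302604) = 0.597665.
1 − 2Q = 0.16486, giving −¼ ln(0.16486) = 0.450665.
d = 0.597665 + 0.450665 = 1.048330.
Under a molecular clock d = 2μt, so t = d/(2μ) = 1.048330 / (2 × 0.0332) = 15.79 Myr.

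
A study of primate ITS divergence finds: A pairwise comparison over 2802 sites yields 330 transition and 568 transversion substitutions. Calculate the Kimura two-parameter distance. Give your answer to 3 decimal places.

P = 330/2802 ≈ 0.117773 and Q = 568/2802 ≈ 0.202712.
Under the Kimura two-parameter model, d = −½ ln(1 − 2P − Q) − ¼ ln(1 − 2Q).
1 − 2P − Q = 0.561742, giving −½ ln(0.561742) = 0.288356.
1 − 2Q = 0.594576, giving −¼ ln(0.594576) = 0.129977.
d = 0.288356 + 0.129977 = 0.418333.

0.418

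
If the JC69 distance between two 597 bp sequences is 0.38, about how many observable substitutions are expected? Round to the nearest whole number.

178

Invert JC69: p = (3/4)(1 − e^(−4d/3)) = 0.75 × (1 − e^(-0.506667)) = 0.75 × (1 − 0.602500) = 0.298125.
Expected differing sites = pL ≈ 0.298125 × 597 = 177.980625 ≈ 178.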